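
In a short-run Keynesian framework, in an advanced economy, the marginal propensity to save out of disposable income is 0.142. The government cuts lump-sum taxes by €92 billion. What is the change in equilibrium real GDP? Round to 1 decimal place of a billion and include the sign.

+€555.9 billion

MPC = 1 − MPS = 1 − 0.142 = 0.858.
A lump-sum tax change of −€92 billion shifts disposable income by +€92 billion; first-round consumption changes by −c × ΔT = −0.858 × (−€92 billion) = +€78.936 billion.
Expenditure multiplier = 1/(1 − MPC) = 1/(1 − 0.858) = 1/0.142 ≈ 7.042.
The tax multiplier is −c × k ≈ −6.042, so ΔY = k × (−c·ΔT) = (+€78.936 billion) / 0.142 ≈ +€555.9 billion.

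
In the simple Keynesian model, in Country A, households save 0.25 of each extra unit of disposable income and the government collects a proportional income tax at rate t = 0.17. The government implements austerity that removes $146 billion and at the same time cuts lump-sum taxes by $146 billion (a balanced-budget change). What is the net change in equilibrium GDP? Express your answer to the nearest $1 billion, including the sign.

−$97 billion

MPC = 1 − MPS = 1 − 0.25 = 0.75.
Expenditure multiplier = 1/(1 − c(1−t)) = 1/(1 − 0.75×0.83) = 1/0.3775 ≈ 2.649.
ΔG contributes k·ΔG = (−$146 billion) / 0.3775 ≈ −$386.8 billion.
ΔT of −$146 billion changes first-round spending by −c·ΔT = +$109.5 billion, contributing k·(−c·ΔT) = (+$109.5 billion) / 0.3775 ≈ +$290.1 billion.
Net ΔY = k(ΔG − c·ΔT) = (−$36.5 billion) / 0.3775 ≈ −$97 billion.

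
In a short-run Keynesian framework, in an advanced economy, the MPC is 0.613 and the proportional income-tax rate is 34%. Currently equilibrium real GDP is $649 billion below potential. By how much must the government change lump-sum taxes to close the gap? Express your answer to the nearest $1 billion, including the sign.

−$630 billion

Spending multiplier = 1/(1 − c(1−t)) = 1/(1 − 0.613×0.66) = 1/0.59542 ≈ 1.679.
Tax multiplier = −c·k = −0.613/0.59542 ≈ −1.03. Need ΔY = +$649 billion, so ΔT = ΔY/(−c·k) = −(+$649 billion) × 0.59542 / 0.613 ≈ −$630 billion.
The government should cut lump-sum taxes by $630 billion.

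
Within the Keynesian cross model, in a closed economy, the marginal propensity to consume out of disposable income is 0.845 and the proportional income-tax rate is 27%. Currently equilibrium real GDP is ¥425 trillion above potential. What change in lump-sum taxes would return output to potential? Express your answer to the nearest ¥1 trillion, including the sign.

+¥193 trillion

Spending multiplier = 1/(1 − c(1−t)) = 1/(1 − 0.845×0.73) = 1/0.38315 ≈ 2.61.
Tax multiplier = −c·k = −0.845/0.38315 ≈ −2.205. Need ΔY = −¥425 trillion, so ΔT = ΔY/(−c·k) = −(−¥425 trillion) × 0.38315 / 0.845 ≈ +¥193 trillion.
The government should raise lump-sum taxes by ¥193 trillion.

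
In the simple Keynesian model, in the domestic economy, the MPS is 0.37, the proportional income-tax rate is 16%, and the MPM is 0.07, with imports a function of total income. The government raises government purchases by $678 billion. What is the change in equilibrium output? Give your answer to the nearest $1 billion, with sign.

+$1,254 billion

MPC = 1 − MPS = 1 − 0.37 = 0.63.
Spending multiplier = 1/(1 − c(1−t) + m) = 1/(1 − 0.63×0.84 + 0.07) = 1/0.5408 ≈ 1.849.
ΔY = k × ΔG = (+$678 billion) / 0.5408 ≈ +$1,254 billion.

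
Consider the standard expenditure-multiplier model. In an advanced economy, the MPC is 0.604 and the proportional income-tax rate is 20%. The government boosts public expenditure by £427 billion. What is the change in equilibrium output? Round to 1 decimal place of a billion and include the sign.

Government-spending multiplier = 1/(1 − c(1−t)) = 1/(1 − 0.604×0.8) = 1/0.5168 ≈ 1.935.
ΔY = k × ΔG = (+£427 billion) / 0.5168 ≈ +£826.2 billion.

+£826.2 billion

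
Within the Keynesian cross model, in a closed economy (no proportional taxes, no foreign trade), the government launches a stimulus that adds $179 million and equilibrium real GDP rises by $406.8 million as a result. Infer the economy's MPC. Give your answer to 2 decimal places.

Implied spending multiplier k = ΔY/ΔG = 406.8/179 ≈ 2.2726.
Since k = 1/(1 − MPC), MPC = 1 − 1/k = 1 − ΔG/ΔY = 1 − 179/406.8 ≈ 0.56.

0.56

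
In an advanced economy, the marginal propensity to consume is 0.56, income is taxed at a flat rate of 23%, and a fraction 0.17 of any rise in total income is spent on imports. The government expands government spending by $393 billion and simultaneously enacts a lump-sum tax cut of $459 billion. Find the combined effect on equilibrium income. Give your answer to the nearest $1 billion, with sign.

Expenditure multiplier = 1/(1 − c(1−t) + m) = 1/(1 − 0.56×0.77 + 0.17) = 1/0.7388 ≈ 1.354.
ΔG contributes k·ΔG = (+$393 billion) / 0.7388 ≈ +$531.9 billion.
ΔT of −$459 billion changes first-round spending by −c·ΔT = +$257.04 billion, contributing k·(−c·ΔT) = (+$257.04 billion) / 0.7388 ≈ +$347.9 billion.
Net ΔY = k(ΔG − c·ΔT) = (+$650.04 billion) / 0.7388 ≈ +$880 billion.

+$880 billion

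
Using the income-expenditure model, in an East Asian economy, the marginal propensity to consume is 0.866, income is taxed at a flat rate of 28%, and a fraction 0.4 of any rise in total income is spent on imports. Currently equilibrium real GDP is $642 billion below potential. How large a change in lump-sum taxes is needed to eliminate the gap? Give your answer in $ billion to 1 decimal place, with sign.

−$575.6 billion

Spending multiplier = 1/(1 − c(1−t) + m) = 1/(1 − 0.866×0.72 + 0.4) = 1/0.77648 ≈ 1.288.
Tax multiplier = −c·k = −0.866/0.77648 ≈ −1.115. Need ΔY = +$642 billion, so ΔT = ΔY/(−c·k) = −(+$642 billion) × 0.77648 / 0.866 ≈ −$575.6 billion.
The government should cut lump-sum taxes by $575.6 billion.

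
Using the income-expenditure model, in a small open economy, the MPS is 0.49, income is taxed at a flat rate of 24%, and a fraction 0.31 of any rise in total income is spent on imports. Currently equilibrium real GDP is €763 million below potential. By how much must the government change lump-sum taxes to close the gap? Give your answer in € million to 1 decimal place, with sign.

−€1,380.0 million

MPC = 1 − MPS = 1 − 0.49 = 0.51.
Spending multiplier = 1/(1 − c(1−t) + m) = 1/(1 − 0.51×0.76 + 0.31) = 1/0.9224 ≈ 1.084.
Tax multiplier = −c·k = −0.51/0.9224 ≈ −0.553. Need ΔY = +€763 million, so ΔT = ΔY/(−c·k) = −(+€763 million) × 0.9224 / 0.51 ≈ −€1,380 million.
The government should cut lump-sum taxes by €1,380 million.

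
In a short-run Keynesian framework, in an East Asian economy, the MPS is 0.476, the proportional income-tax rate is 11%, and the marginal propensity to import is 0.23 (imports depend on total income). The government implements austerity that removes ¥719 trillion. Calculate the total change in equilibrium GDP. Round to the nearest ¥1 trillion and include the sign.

−¥942 trillion

MPC = 1 − MPS = 1 − 0.476 = 0.524.
Spending multiplier = 1/(1 − c(1−t) + m) = 1/(1 − 0.524×0.89 + 0.23) = 1/0.76364 ≈ 1.31.
ΔY = k × ΔG = (−¥719 trillion) / 0.76364 ≈ −¥942 trillion.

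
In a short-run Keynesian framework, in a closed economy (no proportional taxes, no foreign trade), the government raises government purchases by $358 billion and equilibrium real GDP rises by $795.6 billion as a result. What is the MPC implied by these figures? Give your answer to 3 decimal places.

Implied spending multiplier k = ΔY/ΔG = 795.6/358 ≈ 2.2223.
Since k = 1/(1 − MPC), MPC = 1 − 1/k = 1 − ΔG/ΔY = 1 − 358/795.6 ≈ 0.550.

0.550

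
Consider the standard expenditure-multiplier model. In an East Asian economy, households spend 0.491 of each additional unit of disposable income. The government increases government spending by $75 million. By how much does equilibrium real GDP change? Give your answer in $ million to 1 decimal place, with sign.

+$147.3 million

Spending multiplier = 1/(1 − MPC) = 1/(1 − 0.491) = 1/0.509 ≈ 1.965.
ΔY = k × ΔG = (+$75 million) / 0.509 ≈ +$147.3 million.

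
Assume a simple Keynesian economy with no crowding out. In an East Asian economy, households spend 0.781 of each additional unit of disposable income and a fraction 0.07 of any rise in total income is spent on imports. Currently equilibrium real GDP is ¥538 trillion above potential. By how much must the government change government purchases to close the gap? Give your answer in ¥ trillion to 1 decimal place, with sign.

Spending multiplier = 1/(1 − c + m) = 1/(1 − 0.781 + 0.07) = 1/0.289 ≈ 3.46.
Need ΔY = −¥538 trillion, so ΔG = ΔY/k = (−¥538 trillion) × 0.289 ≈ −¥155.5 trillion.
The government should cut government purchases by ¥155.5 trillion.

−¥155.5 trillion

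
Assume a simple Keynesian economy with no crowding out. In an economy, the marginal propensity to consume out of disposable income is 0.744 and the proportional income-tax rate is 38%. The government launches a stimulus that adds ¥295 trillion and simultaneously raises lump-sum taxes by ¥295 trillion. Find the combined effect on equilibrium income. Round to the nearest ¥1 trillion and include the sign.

+¥140 trillion

Expenditure multiplier = 1/(1 − c(1−t)) = 1/(1 − 0.744×0.62) = 1/0.53872 ≈ 1.856.
ΔG contributes k·ΔG = (+¥295 trillion) / 0.53872 ≈ +¥547.6 trillion.
ΔT of +¥295 trillion changes first-round spending by −c·ΔT = −¥219.48 trillion, contributing k·(−c·ΔT) = (−¥219.48 trillion) / 0.53872 ≈ −¥407.4 trillion.
Net ΔY = k(ΔG − c·ΔT) = (+¥75.52 trillion) / 0.53872 ≈ +¥140 trillion.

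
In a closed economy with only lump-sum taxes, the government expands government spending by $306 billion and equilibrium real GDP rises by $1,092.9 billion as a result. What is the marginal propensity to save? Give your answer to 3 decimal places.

Implied spending multiplier k = ΔY/ΔG = 1,092.9/306 ≈ 3.5716.
Since k = 1/(1 − MPC), MPC = 1 − 1/k = 1 − ΔG/ΔY = 1 − 306/1,092.9 ≈ 0.720.
MPS = 1 − MPC = 0.280.

0.280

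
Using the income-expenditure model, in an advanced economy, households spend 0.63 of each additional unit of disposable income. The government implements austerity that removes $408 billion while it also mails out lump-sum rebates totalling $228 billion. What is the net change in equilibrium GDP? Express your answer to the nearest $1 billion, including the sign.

−$714 billion

Expenditure multiplier = 1/(1 − MPC) = 1/(1 − 0.63) = 1/0.37 ≈ 2.703.
ΔG contributes k·ΔG = (−$408 billion) / 0.37 ≈ −$1,102.7 billion.
ΔT of −$228 billion changes first-round spending by −c·ΔT = +$143.64 billion, contributing k·(−c·ΔT) = (+$143.64 billion) / 0.37 ≈ +$388.2 billion.
Net ΔY = k(ΔG − c·ΔT) = (−$264.36 billion) / 0.37 ≈ −$714 billion.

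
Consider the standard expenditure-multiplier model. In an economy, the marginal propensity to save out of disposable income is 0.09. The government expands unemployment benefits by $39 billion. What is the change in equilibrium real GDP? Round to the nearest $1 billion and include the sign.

+$394 billion

MPC = 1 − MPS = 1 − 0.09 = 0.91.
The transfer change shifts disposable income by +$39 billion, so first-round consumption changes by c·ΔTR = 0.91 × (+$39 billion) = +$35.49 billion.
Expenditure multiplier = 1/(1 − MPC) = 1/(1 − 0.91) = 1/0.09 ≈ 11.111.
The transfer multiplier is c × k ≈ 10.111, so ΔY = k × (c·ΔTR) = (+$35.49 billion) / 0.09 ≈ +$394 billion.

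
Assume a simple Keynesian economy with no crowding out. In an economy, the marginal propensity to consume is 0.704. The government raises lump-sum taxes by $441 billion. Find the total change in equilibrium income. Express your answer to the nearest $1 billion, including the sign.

A lump-sum tax change of +$441 billion shifts disposable income by −$441 billion; first-round consumption changes by −c × ΔT = −0.704 × (+$441 billion) = −$310.464 billion.
Expenditure multiplier = 1/(1 − MPC) = 1/(1 − 0.704) = 1/0.296 ≈ 3.378.
The tax multiplier is −c × k ≈ −2.378, so ΔY = k × (−c·ΔT) = (−$310.464 billion) / 0.296 ≈ −$1,049 billion.

−$1,049 billion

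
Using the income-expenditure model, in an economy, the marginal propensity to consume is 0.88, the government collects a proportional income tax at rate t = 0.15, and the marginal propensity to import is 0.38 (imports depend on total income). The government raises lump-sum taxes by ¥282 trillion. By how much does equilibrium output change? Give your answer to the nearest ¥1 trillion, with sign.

−¥393 trillion

A lump-sum tax change of +¥282 trillion shifts disposable income by −¥282 trillion; first-round consumption changes by −c × ΔT = −0.88 × (+¥282 trillion) = −¥248.16 trillion.
Expenditure multiplier = 1/(1 − c(1−t) + m) = 1/(1 − 0.88×0.85 + 0.38) = 1/0.632 ≈ 1.582.
The tax multiplier is −c × k ≈ −1.392, so ΔY = k × (−c·ΔT) = (−¥248.16 trillion) / 0.632 ≈ −¥393 trillion.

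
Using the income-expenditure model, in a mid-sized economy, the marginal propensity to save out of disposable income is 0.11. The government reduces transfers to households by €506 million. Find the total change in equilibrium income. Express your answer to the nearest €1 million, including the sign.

MPC = 1 − MPS = 1 − 0.11 = 0.89.
The transfer change shifts disposable income by −€506 million, so first-round consumption changes by c·ΔTR = 0.89 × (−€506 million) = −€450.34 million.
Expenditure multiplier = 1/(1 − MPC) = 1/(1 − 0.89) = 1/0.11 ≈ 9.091.
The transfer multiplier is c × k ≈ 8.091, so ΔY = k × (c·ΔTR) = (−€450.34 million) / 0.11 = −€4,094 million.

−€4,094 million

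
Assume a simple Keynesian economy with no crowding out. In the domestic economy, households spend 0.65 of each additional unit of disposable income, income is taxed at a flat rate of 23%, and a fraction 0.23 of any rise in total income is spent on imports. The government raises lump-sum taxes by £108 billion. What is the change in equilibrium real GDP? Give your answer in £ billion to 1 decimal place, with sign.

−£96.2 billion

A lump-sum tax change of +£108 billion shifts disposable income by −£108 billion; first-round consumption changes by −c × ΔT = −0.65 × (+£108 billion) = −£70.2 billion.
Expenditure multiplier = 1/(1 − c(1−t) + m) = 1/(1 − 0.65×0.77 + 0.23) = 1/0.7295 ≈ 1.371.
The tax multiplier is −c × k ≈ −0.891, so ΔY = k × (−c·ΔT) = (−£70.2 billion) / 0.7295 ≈ −£96.2 billion.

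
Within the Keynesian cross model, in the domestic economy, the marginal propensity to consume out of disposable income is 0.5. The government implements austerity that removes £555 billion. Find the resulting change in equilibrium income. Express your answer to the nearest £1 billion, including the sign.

Expenditure multiplier = 1/(1 − MPC) = 1/(1 − 0.5) = 1/0.5 = 2.
ΔY = k × ΔG = (−£555 billion) / 0.5 = −£1,110 billion.

−£1,110 billion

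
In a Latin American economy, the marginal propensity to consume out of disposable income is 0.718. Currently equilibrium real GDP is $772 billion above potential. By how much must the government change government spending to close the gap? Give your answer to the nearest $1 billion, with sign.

−$218 billion

Spending multiplier = 1/(1 − MPC) = 1/(1 − 0.718) = 1/0.282 ≈ 3.546.
Need ΔY = −$772 billion, so ΔG = ΔY/k = (−$772 billion) × 0.282 ≈ −$218 billion.
The government should cut government spending by $218 billion.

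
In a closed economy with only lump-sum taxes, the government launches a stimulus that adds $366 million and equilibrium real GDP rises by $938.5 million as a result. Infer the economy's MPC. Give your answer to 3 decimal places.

Implied spending multiplier k = ΔY/ΔG = 938.5/366 ≈ 2.5642.
Since k = 1/(1 − MPC), MPC = 1 − 1/k = 1 − ΔG/ΔY = 1 − 366/938.5 ≈ 0.610.

0.610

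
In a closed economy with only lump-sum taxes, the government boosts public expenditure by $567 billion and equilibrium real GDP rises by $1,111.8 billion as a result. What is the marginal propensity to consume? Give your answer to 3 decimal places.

0.490

Implied spending multiplier k = ΔY/ΔG = 1,111.8/567 ≈ 1.9608.
Since k = 1/(1 − MPC), MPC = 1 − 1/k = 1 − ΔG/ΔY = 1 − 567/1,111.8 ≈ 0.490.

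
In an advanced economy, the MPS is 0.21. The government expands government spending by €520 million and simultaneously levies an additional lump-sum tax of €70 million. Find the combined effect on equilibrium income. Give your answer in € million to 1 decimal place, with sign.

MPC = 1 − MPS = 1 − 0.21 = 0.79.
Expenditure multiplier = 1/(1 − MPC) = 1/(1 − 0.79) = 1/0.21 ≈ 4.762.
ΔG contributes k·ΔG = (+€520 million) / 0.21 ≈ +€2,476.2 million.
ΔT of +€70 million changes first-round spending by −c·ΔT = −€55.3 million, contributing k·(−c·ΔT) = (−€55.3 million) / 0.21 ≈ −€263.3 million.
Net ΔY = k(ΔG − c·ΔT) = (+€464.7 million) / 0.21 ≈ +€2,212.9 million.

+€2,212.9 million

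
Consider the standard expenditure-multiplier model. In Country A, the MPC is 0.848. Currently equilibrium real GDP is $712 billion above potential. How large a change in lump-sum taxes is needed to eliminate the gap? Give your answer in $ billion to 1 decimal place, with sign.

Spending multiplier = 1/(1 − MPC) = 1/(1 − 0.848) = 1/0.152 ≈ 6.579.
Tax multiplier = −c·k = −0.848/0.152 ≈ −5.579. Need ΔY = −$712 billion, so ΔT = ΔY/(−c·k) = −(−$712 billion) × 0.152 / 0.848 ≈ +$127.6 billion.
The government should raise lump-sum taxes by $127.6 billion.

+$127.6 billion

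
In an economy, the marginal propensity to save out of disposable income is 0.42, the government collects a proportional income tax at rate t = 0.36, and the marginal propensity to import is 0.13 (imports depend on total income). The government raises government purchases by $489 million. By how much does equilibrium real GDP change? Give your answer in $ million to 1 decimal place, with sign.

+$644.4 million

MPC = 1 − MPS = 1 − 0.42 = 0.58.
Expenditure multiplier = 1/(1 − c(1−t) + m) = 1/(1 − 0.58×0.64 + 0.13) = 1/0.7588 ≈ 1.318.
ΔY = k × ΔG = (+$489 million) / 0.7588 ≈ +$644.4 million.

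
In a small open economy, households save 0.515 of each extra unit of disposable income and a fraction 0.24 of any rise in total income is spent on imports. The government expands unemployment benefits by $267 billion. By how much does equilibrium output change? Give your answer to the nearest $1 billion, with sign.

+$172 billion

MPC = 1 − MPS = 1 − 0.515 = 0.485.
The transfer change shifts disposable income by +$267 billion, so first-round consumption changes by c·ΔTR = 0.485 × (+$267 billion) = +$129.495 billion.
Expenditure multiplier = 1/(1 − c + m) = 1/(1 − 0.485 + 0.24) = 1/0.755 ≈ 1.325.
The transfer multiplier is c × k ≈ 0.642, so ΔY = k × (c·ΔTR) = (+$129.495 billion) / 0.755 ≈ +$172 billion.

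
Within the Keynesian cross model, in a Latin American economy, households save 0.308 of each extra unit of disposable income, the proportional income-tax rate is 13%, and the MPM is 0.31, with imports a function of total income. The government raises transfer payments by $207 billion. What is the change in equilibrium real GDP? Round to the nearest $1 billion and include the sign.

MPC = 1 − MPS = 1 − 0.308 = 0.692.
The transfer change shifts disposable income by +$207 billion, so first-round consumption changes by c·ΔTR = 0.692 × (+$207 billion) = +$143.244 billion.
Expenditure multiplier = 1/(1 − c(1−t) + m) = 1/(1 − 0.692×0.87 + 0.31) = 1/0.70796 ≈ 1.413.
The transfer multiplier is c × k ≈ 0.977, so ΔY = k × (c·ΔTR) = (+$143.244 billion) / 0.70796 ≈ +$202 billion.

+$202 billion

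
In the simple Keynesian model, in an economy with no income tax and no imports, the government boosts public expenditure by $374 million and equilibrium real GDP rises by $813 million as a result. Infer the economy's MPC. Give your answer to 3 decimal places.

Implied spending multiplier k = ΔY/ΔG = 813/374 ≈ 2.1738.
Since k = 1/(1 − MPC), MPC = 1 − 1/k = 1 − ΔG/ΔY = 1 − 374/813 ≈ 0.540.

0.540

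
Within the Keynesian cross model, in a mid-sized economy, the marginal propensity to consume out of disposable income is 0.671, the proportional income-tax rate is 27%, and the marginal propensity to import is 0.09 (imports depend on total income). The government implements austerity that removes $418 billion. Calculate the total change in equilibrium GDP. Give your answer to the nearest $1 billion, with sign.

Expenditure multiplier = 1/(1 − c(1−t) + m) = 1/(1 − 0.671×0.73 + 0.09) = 1/0.60017 ≈ 1.666.
ΔY = k × ΔG = (−$418 billion) / 0.60017 ≈ −$696 billion.

−$696 billion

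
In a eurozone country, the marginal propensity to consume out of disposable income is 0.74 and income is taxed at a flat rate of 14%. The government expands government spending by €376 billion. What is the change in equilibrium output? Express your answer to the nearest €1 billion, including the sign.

Spending multiplier = 1/(1 − c(1−t)) = 1/(1 − 0.74×0.86) = 1/0.3636 ≈ 2.75.
ΔY = k × ΔG = (+€376 billion) / 0.3636 ≈ +€1,034 billion.

+€1,034 billion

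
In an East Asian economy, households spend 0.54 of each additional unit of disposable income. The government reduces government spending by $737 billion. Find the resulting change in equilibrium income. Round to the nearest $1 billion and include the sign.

−$1,602 billion

Spending multiplier = 1/(1 − MPC) = 1/(1 − 0.54) = 1/0.46 ≈ 2.174.
ΔY = k × ΔG = (−$737 billion) / 0.46 ≈ −$1,602 billion.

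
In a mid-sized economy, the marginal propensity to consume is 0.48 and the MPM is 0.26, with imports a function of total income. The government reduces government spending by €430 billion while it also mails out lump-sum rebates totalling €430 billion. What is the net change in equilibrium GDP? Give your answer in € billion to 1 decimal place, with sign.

−€286.7 billion

Expenditure multiplier = 1/(1 − c + m) = 1/(1 − 0.48 + 0.26) = 1/0.78 ≈ 1.282.
ΔG contributes k·ΔG = (−€430 billion) / 0.78 ≈ −€551.3 billion.
ΔT of −€430 billion changes first-round spending by −c·ΔT = +€206.4 billion, contributing k·(−c·ΔT) = (+€206.4 billion) / 0.78 ≈ +€264.6 billion.
Net ΔY = k(ΔG − c·ΔT) = (−€223.6 billion) / 0.78 ≈ −€286.7 billion.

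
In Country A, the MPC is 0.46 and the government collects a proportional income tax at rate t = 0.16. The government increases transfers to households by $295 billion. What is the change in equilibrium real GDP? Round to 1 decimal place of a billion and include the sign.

The transfer change shifts disposable income by +$295 billion, so first-round consumption changes by c·ΔTR = 0.46 × (+$295 billion) = +$135.7 billion.
Expenditure multiplier = 1/(1 − c(1−t)) = 1/(1 − 0.46×0.84) = 1/0.6136 ≈ 1.63.
The transfer multiplier is c × k ≈ 0.75, so ΔY = k × (c·ΔTR) = (+$135.7 billion) / 0.6136 ≈ +$221.2 billion.

+$221.2 billion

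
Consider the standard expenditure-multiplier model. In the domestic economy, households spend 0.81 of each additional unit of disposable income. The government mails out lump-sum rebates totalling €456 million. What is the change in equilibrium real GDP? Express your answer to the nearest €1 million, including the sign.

+€1,944 million

A lump-sum tax change of −€456 million shifts disposable income by +€456 million; first-round consumption changes by −c × ΔT = −0.81 × (−€456 million) = +€369.36 million.
Expenditure multiplier = 1/(1 − MPC) = 1/(1 − 0.81) = 1/0.19 ≈ 5.263.
The tax multiplier is −c × k ≈ −4.263, so ΔY = k × (−c·ΔT) = (+€369.36 million) / 0.19 = +€1,944 million.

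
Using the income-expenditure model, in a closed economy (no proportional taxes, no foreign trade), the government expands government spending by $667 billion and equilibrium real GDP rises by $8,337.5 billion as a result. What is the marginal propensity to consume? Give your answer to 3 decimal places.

0.920

Implied spending multiplier k = ΔY/ΔG = 8,337.5/667 = 12.5.
Since k = 1/(1 − MPC), MPC = 1 − 1/k = 1 − ΔG/ΔY = 1 − 667/8,337.5 = 0.920.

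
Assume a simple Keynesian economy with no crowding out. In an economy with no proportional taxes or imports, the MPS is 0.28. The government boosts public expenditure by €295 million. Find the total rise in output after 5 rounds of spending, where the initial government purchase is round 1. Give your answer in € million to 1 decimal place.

MPC = 1 − MPS = 1 − 0.28 = 0.72.
Round 1 adds ΔG = €295 million; each later round is MPC = 0.72 times the previous.
After 5 rounds: 295 + 212.4 + 152.928 + 110.10816 + 79.2778752 = ΔG·(1 − c^5)/(1 − c) = 295 × (1 − 0.1934917632)/0.28 ≈ €849.7 million.

€849.7 million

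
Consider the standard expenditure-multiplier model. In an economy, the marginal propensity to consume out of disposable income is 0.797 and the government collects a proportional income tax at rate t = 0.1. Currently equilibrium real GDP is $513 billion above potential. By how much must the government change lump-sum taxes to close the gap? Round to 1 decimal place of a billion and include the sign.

+$182.0 billion

Spending multiplier = 1/(1 − c(1−t)) = 1/(1 − 0.797×0.9) = 1/0.2827 ≈ 3.537.
Tax multiplier = −c·k = −0.797/0.2827 ≈ −2.819. Need ΔY = −$513 billion, so ΔT = ΔY/(−c·k) = −(−$513 billion) × 0.2827 / 0.797 ≈ +$182 billion.
The government should raise lump-sum taxes by $182 billion.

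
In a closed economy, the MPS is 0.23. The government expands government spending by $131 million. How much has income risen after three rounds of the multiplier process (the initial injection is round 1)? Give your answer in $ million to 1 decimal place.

MPC = 1 − MPS = 1 − 0.23 = 0.77.
Round 1 adds ΔG = $131 million; each later round is MPC = 0.77 times the previous.
After 3 rounds: 131 + 100.87 + 77.6699 = ΔG·(1 − c^3)/(1 − c) = 131 × (1 − 0.456533)/0.23 ≈ $309.5 million.

$309.5 million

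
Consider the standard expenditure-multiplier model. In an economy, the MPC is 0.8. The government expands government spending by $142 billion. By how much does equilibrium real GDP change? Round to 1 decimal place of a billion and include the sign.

Government-spending multiplier = 1/(1 − MPC) = 1/(1 − 0.8) = 1/0.2 = 5.
ΔY = k × ΔG = (+$142 billion) / 0.2 = +$710 billion.

+$710.0 billion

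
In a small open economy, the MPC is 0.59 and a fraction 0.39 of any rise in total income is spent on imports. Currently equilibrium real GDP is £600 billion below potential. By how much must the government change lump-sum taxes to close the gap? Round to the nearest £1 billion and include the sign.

−£814 billion

Spending multiplier = 1/(1 − c + m) = 1/(1 − 0.59 + 0.39) = 1/0.8 = 1.25.
Tax multiplier = −c·k = −0.59/0.8 ≈ −0.738. Need ΔY = +£600 billion, so ΔT = ΔY/(−c·k) = −(+£600 billion) × 0.8 / 0.59 ≈ −£814 billion.
The government should cut lump-sum taxes by £814 billion.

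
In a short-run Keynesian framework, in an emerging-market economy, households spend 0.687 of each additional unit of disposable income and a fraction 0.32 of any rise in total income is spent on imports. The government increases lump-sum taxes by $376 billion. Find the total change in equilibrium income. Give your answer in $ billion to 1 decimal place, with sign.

A lump-sum tax change of +$376 billion shifts disposable income by −$376 billion; first-round consumption changes by −c × ΔT = −0.687 × (+$376 billion) = −$258.312 billion.
Expenditure multiplier = 1/(1 − c + m) = 1/(1 − 0.687 + 0.32) = 1/0.633 ≈ 1.58.
The tax multiplier is −c × k ≈ −1.085, so ΔY = k × (−c·ΔT) = (−$258.312 billion) / 0.633 ≈ −$408.1 billion.

−$408.1 billion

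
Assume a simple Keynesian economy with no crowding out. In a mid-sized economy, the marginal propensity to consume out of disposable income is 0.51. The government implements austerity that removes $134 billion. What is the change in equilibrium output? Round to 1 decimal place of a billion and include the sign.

Spending multiplier = 1/(1 − MPC) = 1/(1 − 0.51) = 1/0.49 ≈ 2.041.
ΔY = k × ΔG = (−$134 billion) / 0.49 ≈ −$273.5 billion.

−$273.5 billion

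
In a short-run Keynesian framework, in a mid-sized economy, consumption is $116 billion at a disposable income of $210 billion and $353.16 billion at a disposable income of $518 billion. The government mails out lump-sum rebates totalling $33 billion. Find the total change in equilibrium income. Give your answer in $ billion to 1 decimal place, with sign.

MPC = ΔC/ΔYd = (353.16 − 116)/(518 − 210) = 237.16/308 = 0.77.
A lump-sum tax change of −$33 billion shifts disposable income by +$33 billion; first-round consumption changes by −c × ΔT = −0.77 × (−$33 billion) = +$25.41 billion.
Expenditure multiplier = 1/(1 − MPC) = 1/(1 − 0.77) = 1/0.23 ≈ 4.348.
The tax multiplier is −c × k ≈ −3.348, so ΔY = k × (−c·ΔT) = (+$25.41 billion) / 0.23 ≈ +$110.5 billion.

+$110.5 billion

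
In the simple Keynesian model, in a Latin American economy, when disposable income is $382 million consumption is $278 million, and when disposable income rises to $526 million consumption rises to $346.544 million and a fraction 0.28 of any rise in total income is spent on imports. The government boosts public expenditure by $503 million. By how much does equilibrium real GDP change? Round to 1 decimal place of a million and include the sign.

MPC = ΔC/ΔYd = (346.544 − 278)/(526 − 382) = 68.544/144 = 0.476.
Expenditure multiplier = 1/(1 − c + m) = 1/(1 − 0.476 + 0.28) = 1/0.804 ≈ 1.244.
ΔY = k × ΔG = (+$503 million) / 0.804 ≈ +$625.6 million.

+$625.6 million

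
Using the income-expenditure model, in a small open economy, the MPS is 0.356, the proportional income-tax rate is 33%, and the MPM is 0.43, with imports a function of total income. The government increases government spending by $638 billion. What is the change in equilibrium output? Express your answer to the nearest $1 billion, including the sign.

MPC = 1 − MPS = 1 − 0.356 = 0.644.
Spending multiplier = 1/(1 − c(1−t) + m) = 1/(1 − 0.644×0.67 + 0.43) = 1/0.99852 ≈ 1.001.
ΔY = k × ΔG = (+$638 billion) / 0.99852 ≈ +$639 billion.

+$639 billion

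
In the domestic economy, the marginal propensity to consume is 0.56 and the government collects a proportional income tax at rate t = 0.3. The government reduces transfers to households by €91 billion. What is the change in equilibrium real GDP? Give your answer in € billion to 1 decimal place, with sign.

The transfer change shifts disposable income by −€91 billion, so first-round consumption changes by c·ΔTR = 0.56 × (−€91 billion) = −€50.96 billion.
Expenditure multiplier = 1/(1 − c(1−t)) = 1/(1 − 0.56×0.7) = 1/0.608 ≈ 1.645.
The transfer multiplier is c × k ≈ 0.921, so ΔY = k × (c·ΔTR) = (−€50.96 billion) / 0.608 ≈ −€83.8 billion.

−€83.8 billion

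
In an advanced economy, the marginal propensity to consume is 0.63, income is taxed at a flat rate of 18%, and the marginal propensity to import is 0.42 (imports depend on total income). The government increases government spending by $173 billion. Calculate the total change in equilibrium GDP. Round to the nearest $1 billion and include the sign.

+$191 billion

Expenditure multiplier = 1/(1 − c(1−t) + m) = 1/(1 − 0.63×0.82 + 0.42) = 1/0.9034 ≈ 1.107.
ΔY = k × ΔG = (+$173 billion) / 0.9034 ≈ +$191 billion.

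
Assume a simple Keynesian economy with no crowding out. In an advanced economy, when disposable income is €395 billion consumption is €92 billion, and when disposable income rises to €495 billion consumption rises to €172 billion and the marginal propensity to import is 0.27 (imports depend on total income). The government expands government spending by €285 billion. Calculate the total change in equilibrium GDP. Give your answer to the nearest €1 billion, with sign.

+€606 billion

MPC = ΔC/ΔYd = (172 − 92)/(495 − 395) = 80/100 = 0.8.
Spending multiplier = 1/(1 − c + m) = 1/(1 − 0.8 + 0.27) = 1/0.47 ≈ 2.128.
ΔY = k × ΔG = (+€285 billion) / 0.47 ≈ +€606 billion.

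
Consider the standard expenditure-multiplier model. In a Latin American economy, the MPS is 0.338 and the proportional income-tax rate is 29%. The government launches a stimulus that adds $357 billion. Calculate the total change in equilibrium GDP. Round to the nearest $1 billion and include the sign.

+$674 billion

MPC = 1 − MPS = 1 − 0.338 = 0.662.
Expenditure multiplier = 1/(1 − c(1−t)) = 1/(1 − 0.662×0.71) = 1/0.52998 ≈ 1.887.
ΔY = k × ΔG = (+$357 billion) / 0.52998 ≈ +$674 billion.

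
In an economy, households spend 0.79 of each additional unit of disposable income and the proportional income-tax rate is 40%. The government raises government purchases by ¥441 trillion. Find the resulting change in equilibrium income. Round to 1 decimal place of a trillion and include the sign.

+¥838.4 trillion

Government-spending multiplier = 1/(1 − c(1−t)) = 1/(1 − 0.79×0.6) = 1/0.526 ≈ 1.901.
ΔY = k × ΔG = (+¥441 trillion) / 0.526 ≈ +¥838.4 trillion.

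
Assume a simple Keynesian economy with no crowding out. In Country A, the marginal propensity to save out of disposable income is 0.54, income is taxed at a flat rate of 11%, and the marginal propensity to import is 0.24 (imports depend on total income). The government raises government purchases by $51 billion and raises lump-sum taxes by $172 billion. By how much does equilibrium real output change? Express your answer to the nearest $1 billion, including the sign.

MPC = 1 − MPS = 1 − 0.54 = 0.46.
Expenditure multiplier = 1/(1 − c(1−t) + m) = 1/(1 − 0.46×0.89 + 0.24) = 1/0.8306 ≈ 1.204.
ΔG contributes k·ΔG = (+$51 billion) / 0.8306 ≈ +$61.4 billion.
ΔT of +$172 billion changes first-round spending by −c·ΔT = −$79.12 billion, contributing k·(−c·ΔT) = (−$79.12 billion) / 0.8306 ≈ −$95.3 billion.
Net ΔY = k(ΔG − c·ΔT) = (−$28.12 billion) / 0.8306 ≈ −$34 billion.

−$34 billion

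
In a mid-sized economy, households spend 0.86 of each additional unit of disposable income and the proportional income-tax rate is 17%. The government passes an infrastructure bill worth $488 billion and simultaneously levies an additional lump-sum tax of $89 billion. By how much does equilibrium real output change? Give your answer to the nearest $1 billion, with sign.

+$1,438 billion

Expenditure multiplier = 1/(1 − c(1−t)) = 1/(1 − 0.86×0.83) = 1/0.2862 ≈ 3.494.
ΔG contributes k·ΔG = (+$488 billion) / 0.2862 ≈ +$1,705.1 billion.
ΔT of +$89 billion changes first-round spending by −c·ΔT = −$76.54 billion, contributing k·(−c·ΔT) = (−$76.54 billion) / 0.2862 ≈ −$267.4 billion.
Net ΔY = k(ΔG − c·ΔT) = (+$411.46 billion) / 0.2862 ≈ +$1,438 billion.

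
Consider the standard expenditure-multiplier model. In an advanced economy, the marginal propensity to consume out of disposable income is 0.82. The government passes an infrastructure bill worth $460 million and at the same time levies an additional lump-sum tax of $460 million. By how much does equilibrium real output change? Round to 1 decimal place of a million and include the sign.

Expenditure multiplier = 1/(1 − MPC) = 1/(1 − 0.82) = 1/0.18 ≈ 5.556.
ΔG contributes k·ΔG = (+$460 million) / 0.18 ≈ +$2,555.6 million.
ΔT of +$460 million changes first-round spending by −c·ΔT = −$377.2 million, contributing k·(−c·ΔT) = (−$377.2 million) / 0.18 ≈ −$2,095.6 million.
With ΔG = ΔT and no other leakages, the balanced-budget multiplier is 1, so ΔY = ΔG = +$460 million.

+$460.0 million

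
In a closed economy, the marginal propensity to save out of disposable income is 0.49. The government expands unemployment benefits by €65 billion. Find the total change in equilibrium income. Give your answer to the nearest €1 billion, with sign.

MPC = 1 − MPS = 1 − 0.49 = 0.51.
The transfer change shifts disposable income by +€65 billion, so first-round consumption changes by c·ΔTR = 0.51 × (+€65 billion) = +€33.15 billion.
Expenditure multiplier = 1/(1 − MPC) = 1/(1 − 0.51) = 1/0.49 ≈ 2.041.
The transfer multiplier is c × k ≈ 1.041, so ΔY = k × (c·ΔTR) = (+€33.15 billion) / 0.49 ≈ +€68 billion.

+€68 billion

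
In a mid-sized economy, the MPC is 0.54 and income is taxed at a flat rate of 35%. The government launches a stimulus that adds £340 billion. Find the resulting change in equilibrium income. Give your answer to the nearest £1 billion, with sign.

Expenditure multiplier = 1/(1 − c(1−t)) = 1/(1 − 0.54×0.65) = 1/0.649 ≈ 1.541.
ΔY = k × ΔG = (+£340 billion) / 0.649 ≈ +£524 billion.

+£524 billion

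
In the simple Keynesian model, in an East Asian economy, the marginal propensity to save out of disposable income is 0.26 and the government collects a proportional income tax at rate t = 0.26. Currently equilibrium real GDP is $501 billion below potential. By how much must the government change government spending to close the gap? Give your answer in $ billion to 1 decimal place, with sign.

MPC = 1 − MPS = 1 − 0.26 = 0.74.
Spending multiplier = 1/(1 − c(1−t)) = 1/(1 − 0.74×0.74) = 1/0.4524 ≈ 2.21.
Need ΔY = +$501 billion, so ΔG = ΔY/k = (+$501 billion) × 0.4524 ≈ +$226.7 billion.
The government should increase government spending by $226.7 billion.

+$226.7 billion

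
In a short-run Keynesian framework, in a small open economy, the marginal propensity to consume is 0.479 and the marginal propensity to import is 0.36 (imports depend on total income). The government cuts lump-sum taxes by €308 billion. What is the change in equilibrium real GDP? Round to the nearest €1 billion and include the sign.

+€167 billion

A lump-sum tax change of −€308 billion shifts disposable income by +€308 billion; first-round consumption changes by −c × ΔT = −0.479 × (−€308 billion) = +€147.532 billion.
Expenditure multiplier = 1/(1 − c + m) = 1/(1 − 0.479 + 0.36) = 1/0.881 ≈ 1.135.
The tax multiplier is −c × k ≈ −0.544, so ΔY = k × (−c·ΔT) = (+€147.532 billion) / 0.881 ≈ +€167 billion.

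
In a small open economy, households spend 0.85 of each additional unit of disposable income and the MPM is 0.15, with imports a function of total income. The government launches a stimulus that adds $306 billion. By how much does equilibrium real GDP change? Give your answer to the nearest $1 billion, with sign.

+$1,020 billion

Expenditure multiplier = 1/(1 − c + m) = 1/(1 − 0.85 + 0.15) = 1/0.3 ≈ 3.333.
ΔY = k × ΔG = (+$306 billion) / 0.3 = +$1,020 billion.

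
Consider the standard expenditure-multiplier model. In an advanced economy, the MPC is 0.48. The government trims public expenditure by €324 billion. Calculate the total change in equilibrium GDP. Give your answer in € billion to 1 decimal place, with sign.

−€623.1 billion

Government-spending multiplier = 1/(1 − MPC) = 1/(1 − 0.48) = 1/0.52 ≈ 1.923.
ΔY = k × ΔG = (−€324 billion) / 0.52 ≈ −€623.1 billion.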